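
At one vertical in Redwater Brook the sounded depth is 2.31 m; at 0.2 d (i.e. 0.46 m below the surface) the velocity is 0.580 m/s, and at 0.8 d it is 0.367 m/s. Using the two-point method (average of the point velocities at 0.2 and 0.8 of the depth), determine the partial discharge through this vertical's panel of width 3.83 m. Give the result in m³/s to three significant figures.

v̄ = (0.580 + 0.367) / 2 = 0.4735 m/s
q = v̄ × d × w = 0.4735 × 2.31 × 3.83 = 4.189 m³/s

4.19 m³/s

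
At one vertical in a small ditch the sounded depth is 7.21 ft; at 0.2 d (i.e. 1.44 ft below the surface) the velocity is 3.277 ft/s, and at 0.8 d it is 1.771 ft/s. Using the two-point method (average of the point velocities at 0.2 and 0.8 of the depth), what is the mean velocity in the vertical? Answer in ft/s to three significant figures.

2.52 ft/s

v̄ = (3.277 + 1.771) / 2 = 2.524 ft/s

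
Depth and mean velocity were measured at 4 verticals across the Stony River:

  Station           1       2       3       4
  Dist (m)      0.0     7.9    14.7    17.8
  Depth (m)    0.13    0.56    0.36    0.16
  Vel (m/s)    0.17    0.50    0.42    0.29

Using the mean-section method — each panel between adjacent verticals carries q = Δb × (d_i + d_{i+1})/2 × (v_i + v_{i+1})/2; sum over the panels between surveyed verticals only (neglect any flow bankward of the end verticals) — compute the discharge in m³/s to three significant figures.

2.64 m³/s

Panel 1-2: Δb = 7.9 m, d̄ = (0.13+0.56)/2 = 0.345, v̄ = (0.17+0.50)/2 = 0.335 → q = 7.9×0.345×0.335 = 0.9130 m³/s
Panel 2-3: Δb = 6.8 m, d̄ = (0.56+0.36)/2 = 0.46, v̄ = (0.50+0.42)/2 = 0.46 → q = 6.8×0.46×0.46 = 1.439 m³/s
Panel 3-4: Δb = 3.1 m, d̄ = (0.36+0.16)/2 = 0.26, v̄ = (0.42+0.29)/2 = 0.355 → q = 3.1×0.26×0.355 = 0.2861 m³/s
Q = Σ q = 2.638 m³/s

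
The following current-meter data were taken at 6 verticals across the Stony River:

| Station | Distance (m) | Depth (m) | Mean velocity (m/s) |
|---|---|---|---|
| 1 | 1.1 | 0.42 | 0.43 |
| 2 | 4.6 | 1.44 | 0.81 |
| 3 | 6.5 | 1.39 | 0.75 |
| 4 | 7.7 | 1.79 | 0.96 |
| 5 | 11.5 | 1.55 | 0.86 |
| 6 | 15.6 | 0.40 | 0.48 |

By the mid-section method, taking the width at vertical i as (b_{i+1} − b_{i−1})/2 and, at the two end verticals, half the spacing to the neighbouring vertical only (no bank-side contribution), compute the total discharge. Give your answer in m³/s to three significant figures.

15.0 m³/s

w_1 = (4.6 − 1.1)/2 = 1.75 m; q_1 = 0.43 × 0.42 × 1.75 = 0.3161 m³/s
w_2 = (6.5 − 1.1)/2 = 2.7 m; q_2 = 0.81 × 1.44 × 2.7 = 3.149 m³/s
w_3 = (7.7 − 4.6)/2 = 1.55 m; q_3 = 0.75 × 1.39 × 1.55 = 1.616 m³/s
w_4 = (11.5 − 6.5)/2 = 2.5 m; q_4 = 0.96 × 1.79 × 2.5 = 4.296 m³/s
w_5 = (15.6 − 7.7)/2 = 3.95 m; q_5 = 0.86 × 1.55 × 3.95 = 5.265 m³/s
w_6 = (15.6 − 11.5)/2 = 2.05 m; q_6 = 0.48 × 0.40 × 2.05 = 0.3936 m³/s
Q = Σ qᵢ = 15.04 m³/s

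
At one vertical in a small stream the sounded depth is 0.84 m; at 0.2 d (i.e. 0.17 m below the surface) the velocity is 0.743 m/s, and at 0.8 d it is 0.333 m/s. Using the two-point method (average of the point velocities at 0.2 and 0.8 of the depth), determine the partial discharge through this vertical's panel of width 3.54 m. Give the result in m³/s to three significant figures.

1.60 m³/s

v̄ = (0.743 + 0.333) / 2 = 0.5380 m/s
q = v̄ × d × w = 0.5380 × 0.84 × 3.54 = 1.600 m³/s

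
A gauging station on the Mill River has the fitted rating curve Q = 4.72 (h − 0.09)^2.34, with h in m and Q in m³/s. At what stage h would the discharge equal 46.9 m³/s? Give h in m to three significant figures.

h − h₀ = (Q/C)^(1/b) = (46.9/4.72)^(1/2.34) = 2.668 m
h = 0.09 + 2.668 = 2.758 m

2.76 m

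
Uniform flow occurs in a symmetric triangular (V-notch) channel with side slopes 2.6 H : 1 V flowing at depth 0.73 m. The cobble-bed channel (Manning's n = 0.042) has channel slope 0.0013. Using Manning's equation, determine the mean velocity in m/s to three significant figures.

0.419 m/s

A = z·y² = 2.6×0.73² = 1.386 m²
P = 2y√(1+z²) = 2×0.73×√(1+2.6²) = 4.067 m
R = A/P = 1.386/4.067 = 0.3407 m
Q = (1/n)·A·R^(2/3)·S^(1/2) = (1/0.042) × 1.386 × 0.3407^(2/3) × 0.0013^(1/2) = 0.5802 m³/s
V = Q/A = 0.5802/1.386 = 0.4187 m/s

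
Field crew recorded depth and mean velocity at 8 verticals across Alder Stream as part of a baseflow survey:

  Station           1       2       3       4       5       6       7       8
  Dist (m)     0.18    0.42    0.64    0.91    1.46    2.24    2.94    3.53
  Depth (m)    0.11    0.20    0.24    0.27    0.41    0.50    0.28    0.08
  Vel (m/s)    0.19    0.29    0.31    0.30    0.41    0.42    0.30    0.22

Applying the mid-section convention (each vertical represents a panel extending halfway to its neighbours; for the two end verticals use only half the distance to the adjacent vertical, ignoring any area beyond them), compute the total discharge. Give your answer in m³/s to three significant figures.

w_1 = (0.42 − 0.18)/2 = 0.12 m; q_1 = 0.19 × 0.11 × 0.12 = 0.002508 m³/s
w_2 = (0.64 − 0.18)/2 = 0.23 m; q_2 = 0.29 × 0.20 × 0.23 = 0.01334 m³/s
w_3 = (0.91 − 0.42)/2 = 0.245 m; q_3 = 0.31 × 0.24 × 0.245 = 0.01823 m³/s
w_4 = (1.46 − 0.64)/2 = 0.41 m; q_4 = 0.30 × 0.27 × 0.41 = 0.03321 m³/s
w_5 = (2.24 − 0.91)/2 = 0.665 m; q_5 = 0.41 × 0.41 × 0.665 = 0.1118 m³/s
w_6 = (2.94 − 1.46)/2 = 0.74 m; q_6 = 0.42 × 0.50 × 0.74 = 0.1554 m³/s
w_7 = (3.53 − 2.24)/2 = 0.645 m; q_7 = 0.30 × 0.28 × 0.645 = 0.05418 m³/s
w_8 = (3.53 − 2.94)/2 = 0.295 m; q_8 = 0.22 × 0.08 × 0.295 = 0.005192 m³/s
Q = Σ qᵢ = 0.3938 m³/s

0.394 m³/s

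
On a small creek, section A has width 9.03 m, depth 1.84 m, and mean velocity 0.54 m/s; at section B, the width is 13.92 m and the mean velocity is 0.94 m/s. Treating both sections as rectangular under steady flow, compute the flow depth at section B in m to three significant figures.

Q = A₁V₁ = (9.03×1.84) × 0.54 = 8.972 m³/s
d₂ = Q/(b₂ V₂) = 8.972/(13.92×0.94) = 0.6857 m

0.686 m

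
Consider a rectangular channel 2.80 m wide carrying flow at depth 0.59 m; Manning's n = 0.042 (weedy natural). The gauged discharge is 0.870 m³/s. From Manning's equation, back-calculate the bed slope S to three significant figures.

A = b·y = 2.80 × 0.59 = 1.652 m²
P = b + 2y = 2.80 + 2×0.59 = 3.980 m
R = A/P = 1.652/3.980 = 0.4151 m
S = (Q·n / (1·A·R^(2/3)))² = (0.870×0.042 / (1×1.652×0.5564))² = 0.001580

0.00158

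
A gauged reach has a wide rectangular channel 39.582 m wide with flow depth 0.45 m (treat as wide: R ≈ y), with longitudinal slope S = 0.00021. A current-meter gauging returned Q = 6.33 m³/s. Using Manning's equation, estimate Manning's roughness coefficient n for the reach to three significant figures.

0.0239

A = b·y = 39.582 × 0.45 = 17.81 m²
Wide channel: R ≈ y = 0.45 m
n = (1/Q)·A·R^(2/3)·S^(1/2) = (1/6.33) × 17.81 × 0.5872 × 0.01449 = 0.02395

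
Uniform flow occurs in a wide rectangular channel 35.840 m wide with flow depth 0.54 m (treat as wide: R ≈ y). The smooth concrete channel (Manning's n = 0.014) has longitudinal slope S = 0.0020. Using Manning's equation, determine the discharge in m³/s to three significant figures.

A = b·y = 35.840 × 0.54 = 19.35 m²
Wide channel: R ≈ y = 0.54 m
Q = (1/n)·A·R^(2/3)·S^(1/2) = (1/0.014) × 19.35 × 0.5400^(2/3) × 0.0020^(1/2) = 41.00 m³/s

41.0 m³/s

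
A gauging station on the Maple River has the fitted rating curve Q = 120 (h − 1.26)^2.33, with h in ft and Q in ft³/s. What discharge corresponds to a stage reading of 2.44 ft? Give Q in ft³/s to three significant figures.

176 ft³/s

Q = 120 × (2.44 − 1.26)^2.33 = 120 × 1.18^2.33 = 176.5 ft³/s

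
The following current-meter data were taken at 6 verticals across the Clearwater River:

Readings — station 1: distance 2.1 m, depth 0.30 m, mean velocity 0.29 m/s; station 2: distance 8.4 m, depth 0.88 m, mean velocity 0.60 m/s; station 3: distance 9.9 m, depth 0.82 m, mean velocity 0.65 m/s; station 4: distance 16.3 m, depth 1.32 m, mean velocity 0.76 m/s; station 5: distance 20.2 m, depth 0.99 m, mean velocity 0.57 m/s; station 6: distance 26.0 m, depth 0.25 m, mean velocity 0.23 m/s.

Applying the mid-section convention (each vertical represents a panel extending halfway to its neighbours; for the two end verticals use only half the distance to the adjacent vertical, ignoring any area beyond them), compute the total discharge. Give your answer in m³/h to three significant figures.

45000 m³/h

w_1 = (8.4 − 2.1)/2 = 3.15 m; q_1 = 0.29 × 0.30 × 3.15 = 0.2741 m³/s
w_2 = (9.9 − 2.1)/2 = 3.9 m; q_2 = 0.60 × 0.88 × 3.9 = 2.059 m³/s
w_3 = (16.3 − 8.4)/2 = 3.95 m; q_3 = 0.65 × 0.82 × 3.95 = 2.105 m³/s
w_4 = (20.2 − 9.9)/2 = 5.15 m; q_4 = 0.76 × 1.32 × 5.15 = 5.166 m³/s
w_5 = (26.0 − 16.3)/2 = 4.85 m; q_5 = 0.57 × 0.99 × 4.85 = 2.737 m³/s
w_6 = (26.0 − 20.2)/2 = 2.9 m; q_6 = 0.23 × 0.25 × 2.9 = 0.1668 m³/s
Q = Σ qᵢ = 12.51 m³/s
= 12.51 × 3600 = 45030 m³/h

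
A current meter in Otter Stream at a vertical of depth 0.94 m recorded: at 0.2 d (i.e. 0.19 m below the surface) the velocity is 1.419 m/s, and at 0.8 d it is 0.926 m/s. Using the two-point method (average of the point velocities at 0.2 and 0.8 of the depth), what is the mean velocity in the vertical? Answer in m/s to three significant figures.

v̄ = (1.419 + 0.926) / 2 = 1.173 m/s

1.17 m/s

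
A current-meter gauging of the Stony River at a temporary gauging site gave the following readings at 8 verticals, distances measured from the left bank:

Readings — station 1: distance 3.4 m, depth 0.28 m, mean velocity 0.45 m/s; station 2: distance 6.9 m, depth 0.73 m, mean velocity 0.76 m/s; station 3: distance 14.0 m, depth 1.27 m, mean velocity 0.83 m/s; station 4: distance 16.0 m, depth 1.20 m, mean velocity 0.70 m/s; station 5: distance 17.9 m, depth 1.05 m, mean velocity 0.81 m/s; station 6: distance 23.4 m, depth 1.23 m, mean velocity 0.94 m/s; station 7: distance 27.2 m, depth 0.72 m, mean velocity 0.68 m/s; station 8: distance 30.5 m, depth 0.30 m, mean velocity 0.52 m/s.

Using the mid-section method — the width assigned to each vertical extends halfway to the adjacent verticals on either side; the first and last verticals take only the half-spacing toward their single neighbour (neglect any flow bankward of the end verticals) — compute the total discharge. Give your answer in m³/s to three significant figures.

w_1 = (6.9 − 3.4)/2 = 1.75 m; q_1 = 0.45 × 0.28 × 1.75 = 0.2205 m³/s
w_2 = (14.0 − 3.4)/2 = 5.3 m; q_2 = 0.76 × 0.73 × 5.3 = 2.940 m³/s
w_3 = (16.0 − 6.9)/2 = 4.55 m; q_3 = 0.83 × 1.27 × 4.55 = 4.796 m³/s
w_4 = (17.9 − 14.0)/2 = 1.95 m; q_4 = 0.70 × 1.20 × 1.95 = 1.638 m³/s
w_5 = (23.4 − 16.0)/2 = 3.7 m; q_5 = 0.81 × 1.05 × 3.7 = 3.147 m³/s
w_6 = (27.2 − 17.9)/2 = 4.65 m; q_6 = 0.94 × 1.23 × 4.65 = 5.376 m³/s
w_7 = (30.5 − 23.4)/2 = 3.55 m; q_7 = 0.68 × 0.72 × 3.55 = 1.738 m³/s
w_8 = (30.5 − 27.2)/2 = 1.65 m; q_8 = 0.52 × 0.30 × 1.65 = 0.2574 m³/s
Q = Σ qᵢ = 20.11 m³/s

20.1 m³/s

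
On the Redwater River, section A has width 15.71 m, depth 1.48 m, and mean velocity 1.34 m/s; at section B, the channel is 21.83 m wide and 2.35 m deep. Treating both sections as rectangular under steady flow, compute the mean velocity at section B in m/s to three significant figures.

Q = A₁V₁ = (15.71×1.48) × 1.34 = 31.16 m³/s
A₂ = 21.83 × 2.35 = 51.30 m²
V₂ = Q/A₂ = 31.16/51.30 = 0.6073 m/s

0.607 m/s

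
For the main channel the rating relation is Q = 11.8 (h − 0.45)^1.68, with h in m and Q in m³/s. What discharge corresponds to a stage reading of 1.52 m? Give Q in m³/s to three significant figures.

Q = 11.8 × (1.52 − 0.45)^1.68 = 11.8 × 1.07^1.68 = 13.22 m³/s

13.2 m³/s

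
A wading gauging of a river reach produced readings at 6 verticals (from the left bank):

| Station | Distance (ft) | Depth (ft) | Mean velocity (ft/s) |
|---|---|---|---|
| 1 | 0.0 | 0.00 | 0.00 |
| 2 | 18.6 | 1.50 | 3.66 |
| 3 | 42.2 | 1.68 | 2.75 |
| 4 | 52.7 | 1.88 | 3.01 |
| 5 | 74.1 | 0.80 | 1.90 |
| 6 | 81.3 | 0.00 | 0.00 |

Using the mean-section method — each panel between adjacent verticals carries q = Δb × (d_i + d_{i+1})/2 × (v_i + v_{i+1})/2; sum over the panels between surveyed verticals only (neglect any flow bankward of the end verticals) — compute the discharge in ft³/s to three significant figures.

273 ft³/s

Panel 1-2: Δb = 18.6 ft, d̄ = (0.00+1.50)/2 = 0.75, v̄ = (0.00+3.66)/2 = 1.83 → q = 18.6×0.75×1.83 = 25.53 ft³/s
Panel 2-3: Δb = 23.6 ft, d̄ = (1.50+1.68)/2 = 1.59, v̄ = (3.66+2.75)/2 = 3.205 → q = 23.6×1.59×3.205 = 120.3 ft³/s
Panel 3-4: Δb = 10.5 ft, d̄ = (1.68+1.88)/2 = 1.78, v̄ = (2.75+3.01)/2 = 2.88 → q = 10.5×1.78×2.88 = 53.83 ft³/s
Panel 4-5: Δb = 21.4 ft, d̄ = (1.88+0.80)/2 = 1.34, v̄ = (3.01+1.90)/2 = 2.455 → q = 21.4×1.34×2.455 = 70.40 ft³/s
Panel 5-6: Δb = 7.2 ft, d̄ = (0.80+0.00)/2 = 0.4, v̄ = (1.90+0.00)/2 = 0.95 → q = 7.2×0.4×0.95 = 2.736 ft³/s
Q = Σ q = 272.8 ft³/s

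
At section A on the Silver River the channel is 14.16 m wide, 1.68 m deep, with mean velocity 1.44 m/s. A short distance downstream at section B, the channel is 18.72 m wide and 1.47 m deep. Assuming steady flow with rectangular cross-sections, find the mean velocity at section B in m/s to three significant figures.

Q = A₁V₁ = (14.16×1.68) × 1.44 = 34.26 m³/s
A₂ = 18.72 × 1.47 = 27.52 m²
V₂ = Q/A₂ = 34.26/27.52 = 1.245 m/s

1.24 m/s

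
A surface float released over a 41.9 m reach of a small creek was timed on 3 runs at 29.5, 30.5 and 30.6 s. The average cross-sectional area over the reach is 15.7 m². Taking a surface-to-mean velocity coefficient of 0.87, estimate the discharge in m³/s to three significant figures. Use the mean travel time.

19.0 m³/s

t̄ = (29.5 + 30.5 + 30.6) / 3 = 30.2 s
v_surface = L / t̄ = 41.9 / 30.2 = 1.387 m/s
v_mean = 0.87 × 1.387 = 1.207 m/s
Q = A × v_mean = 15.7 × 1.207 = 18.95 m³/s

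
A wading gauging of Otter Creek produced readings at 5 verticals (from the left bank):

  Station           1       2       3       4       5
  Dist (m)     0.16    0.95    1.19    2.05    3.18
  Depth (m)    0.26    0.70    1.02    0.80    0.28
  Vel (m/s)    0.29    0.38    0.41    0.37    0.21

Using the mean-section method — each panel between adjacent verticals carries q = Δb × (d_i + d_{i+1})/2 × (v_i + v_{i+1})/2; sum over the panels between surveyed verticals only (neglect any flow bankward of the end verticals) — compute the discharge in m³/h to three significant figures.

2490 m³/h

Panel 1-2: Δb = 0.79 m, d̄ = (0.26+0.70)/2 = 0.48, v̄ = (0.29+0.38)/2 = 0.335 → q = 0.79×0.48×0.335 = 0.1270 m³/s
Panel 2-3: Δb = 0.24 m, d̄ = (0.70+1.02)/2 = 0.86, v̄ = (0.38+0.41)/2 = 0.395 → q = 0.24×0.86×0.395 = 0.08153 m³/s
Panel 3-4: Δb = 0.86 m, d̄ = (1.02+0.80)/2 = 0.91, v̄ = (0.41+0.37)/2 = 0.39 → q = 0.86×0.91×0.39 = 0.3052 m³/s
Panel 4-5: Δb = 1.13 m, d̄ = (0.80+0.28)/2 = 0.54, v̄ = (0.37+0.21)/2 = 0.29 → q = 1.13×0.54×0.29 = 0.1770 m³/s
Q = Σ q = 0.6907 m³/s
= 0.6907 × 3600 = 2487 m³/h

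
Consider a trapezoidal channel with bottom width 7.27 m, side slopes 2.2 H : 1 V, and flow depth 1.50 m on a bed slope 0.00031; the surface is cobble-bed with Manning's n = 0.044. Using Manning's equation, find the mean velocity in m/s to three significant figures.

A = (b + z·y)·y = (7.27 + 2.2×1.50)×1.50 = 15.86 m²
P = b + 2y√(1+z²) = 7.27 + 2×1.50×√(1+2.2²) = 14.52 m
R = A/P = 15.86/14.52 = 1.092 m
Q = (1/n)·A·R^(2/3)·S^(1/2) = (1/0.044) × 15.86 × 1.092^(2/3) × 0.00031^(1/2) = 6.728 m³/s
V = Q/A = 6.728/15.86 = 0.4243 m/s

0.424 m/s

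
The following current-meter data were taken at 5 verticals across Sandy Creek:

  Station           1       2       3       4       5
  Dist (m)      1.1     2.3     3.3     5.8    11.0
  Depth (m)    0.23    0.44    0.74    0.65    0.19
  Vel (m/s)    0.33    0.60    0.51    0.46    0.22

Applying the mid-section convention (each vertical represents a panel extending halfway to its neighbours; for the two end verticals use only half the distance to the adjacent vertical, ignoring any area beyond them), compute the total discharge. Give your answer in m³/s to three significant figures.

w_1 = (2.3 − 1.1)/2 = 0.6 m; q_1 = 0.33 × 0.23 × 0.6 = 0.04554 m³/s
w_2 = (3.3 − 1.1)/2 = 1.1 m; q_2 = 0.60 × 0.44 × 1.1 = 0.2904 m³/s
w_3 = (5.8 − 2.3)/2 = 1.75 m; q_3 = 0.51 × 0.74 × 1.75 = 0.6605 m³/s
w_4 = (11.0 − 3.3)/2 = 3.85 m; q_4 = 0.46 × 0.65 × 3.85 = 1.151 m³/s
w_5 = (11.0 − 5.8)/2 = 2.6 m; q_5 = 0.22 × 0.19 × 2.6 = 0.1087 m³/s
Q = Σ qᵢ = 2.256 m³/s

2.26 m³/s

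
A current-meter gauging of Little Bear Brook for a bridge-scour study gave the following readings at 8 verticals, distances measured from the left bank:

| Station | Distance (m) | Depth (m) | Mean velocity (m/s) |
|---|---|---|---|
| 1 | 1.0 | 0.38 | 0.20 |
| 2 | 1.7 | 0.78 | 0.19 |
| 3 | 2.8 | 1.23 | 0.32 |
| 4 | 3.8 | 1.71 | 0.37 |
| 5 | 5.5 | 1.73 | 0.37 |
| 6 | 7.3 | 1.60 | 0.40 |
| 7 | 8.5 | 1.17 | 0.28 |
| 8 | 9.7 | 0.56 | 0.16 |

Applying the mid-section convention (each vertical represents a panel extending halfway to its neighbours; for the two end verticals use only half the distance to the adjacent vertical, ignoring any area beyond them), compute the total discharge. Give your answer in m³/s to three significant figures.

3.95 m³/s

w_1 = (1.7 − 1.0)/2 = 0.35 m; q_1 = 0.20 × 0.38 × 0.35 = 0.02660 m³/s
w_2 = (2.8 − 1.0)/2 = 0.9 m; q_2 = 0.19 × 0.78 × 0.9 = 0.1334 m³/s
w_3 = (3.8 − 1.7)/2 = 1.05 m; q_3 = 0.32 × 1.23 × 1.05 = 0.4133 m³/s
w_4 = (5.5 − 2.8)/2 = 1.35 m; q_4 = 0.37 × 1.71 × 1.35 = 0.8541 m³/s
w_5 = (7.3 − 3.8)/2 = 1.75 m; q_5 = 0.37 × 1.73 × 1.75 = 1.120 m³/s
w_6 = (8.5 − 5.5)/2 = 1.5 m; q_6 = 0.40 × 1.60 × 1.5 = 0.9600 m³/s
w_7 = (9.7 − 7.3)/2 = 1.2 m; q_7 = 0.28 × 1.17 × 1.2 = 0.3931 m³/s
w_8 = (9.7 − 8.5)/2 = 0.6 m; q_8 = 0.16 × 0.56 × 0.6 = 0.05376 m³/s
Q = Σ qᵢ = 3.954 m³/s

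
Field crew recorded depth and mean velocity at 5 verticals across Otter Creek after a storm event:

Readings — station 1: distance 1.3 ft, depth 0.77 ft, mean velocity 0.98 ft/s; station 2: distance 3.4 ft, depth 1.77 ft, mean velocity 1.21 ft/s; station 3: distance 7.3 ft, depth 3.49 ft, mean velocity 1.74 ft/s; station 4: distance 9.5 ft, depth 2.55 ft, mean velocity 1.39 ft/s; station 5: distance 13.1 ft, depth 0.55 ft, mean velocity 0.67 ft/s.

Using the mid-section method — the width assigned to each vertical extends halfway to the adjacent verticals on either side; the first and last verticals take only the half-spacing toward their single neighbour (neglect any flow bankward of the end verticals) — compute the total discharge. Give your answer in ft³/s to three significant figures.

w_1 = (3.4 − 1.3)/2 = 1.05 ft; q_1 = 0.98 × 0.77 × 1.05 = 0.7923 ft³/s
w_2 = (7.3 − 1.3)/2 = 3 ft; q_2 = 1.21 × 1.77 × 3 = 6.425 ft³/s
w_3 = (9.5 − 3.4)/2 = 3.05 ft; q_3 = 1.74 × 3.49 × 3.05 = 18.52 ft³/s
w_4 = (13.1 − 7.3)/2 = 2.9 ft; q_4 = 1.39 × 2.55 × 2.9 = 10.28 ft³/s
w_5 = (13.1 − 9.5)/2 = 1.8 ft; q_5 = 0.67 × 0.55 × 1.8 = 0.6633 ft³/s
Q = Σ qᵢ = 36.68 ft³/s

36.7 ft³/s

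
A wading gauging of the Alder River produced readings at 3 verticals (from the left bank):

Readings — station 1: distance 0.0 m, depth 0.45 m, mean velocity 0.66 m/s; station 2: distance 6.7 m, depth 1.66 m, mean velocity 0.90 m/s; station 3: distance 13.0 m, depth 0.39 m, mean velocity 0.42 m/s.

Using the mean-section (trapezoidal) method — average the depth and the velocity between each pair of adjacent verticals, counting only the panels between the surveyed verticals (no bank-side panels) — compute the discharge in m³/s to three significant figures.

Panel 1-2: Δb = 6.7 m, d̄ = (0.45+1.66)/2 = 1.055, v̄ = (0.66+0.90)/2 = 0.78 → q = 6.7×1.055×0.78 = 5.513 m³/s
Panel 2-3: Δb = 6.3 m, d̄ = (1.66+0.39)/2 = 1.025, v̄ = (0.90+0.42)/2 = 0.66 → q = 6.3×1.025×0.66 = 4.262 m³/s
Q = Σ q = 9.775 m³/s

9.78 m³/s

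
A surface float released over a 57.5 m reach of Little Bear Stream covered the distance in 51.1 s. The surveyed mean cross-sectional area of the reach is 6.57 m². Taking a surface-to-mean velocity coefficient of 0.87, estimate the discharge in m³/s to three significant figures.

v_surface = L / t̄ = 57.5 / 51.1 = 1.125 m/s
v_mean = 0.87 × 1.125 = 0.9790 m/s
Q = A × v_mean = 6.57 × 0.9790 = 6.432 m³/s

6.43 m³/s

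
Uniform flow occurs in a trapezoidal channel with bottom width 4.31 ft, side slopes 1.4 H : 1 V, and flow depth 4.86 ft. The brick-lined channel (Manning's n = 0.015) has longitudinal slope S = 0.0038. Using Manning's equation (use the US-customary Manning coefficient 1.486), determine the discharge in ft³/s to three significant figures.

A = (b + z·y)·y = (4.31 + 1.4×4.86)×4.86 = 54.01 ft²
P = b + 2y√(1+z²) = 4.31 + 2×4.86×√(1+1.4²) = 21.03 ft
R = A/P = 54.01/21.03 = 2.568 ft
Q = (1.486/n)·A·R^(2/3)·S^(1/2) = (1.486/0.015) × 54.01 × 2.568^(2/3) × 0.0038^(1/2) = 618.6 ft³/s

619 ft³/s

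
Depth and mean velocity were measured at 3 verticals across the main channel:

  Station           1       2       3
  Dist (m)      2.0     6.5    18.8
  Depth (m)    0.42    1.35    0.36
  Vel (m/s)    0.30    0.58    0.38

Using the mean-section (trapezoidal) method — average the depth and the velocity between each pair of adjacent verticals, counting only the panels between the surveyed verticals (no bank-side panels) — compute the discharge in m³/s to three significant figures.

6.80 m³/s

Panel 1-2: Δb = 4.5 m, d̄ = (0.42+1.35)/2 = 0.885, v̄ = (0.30+0.58)/2 = 0.44 → q = 4.5×0.885×0.44 = 1.752 m³/s
Panel 2-3: Δb = 12.3 m, d̄ = (1.35+0.36)/2 = 0.855, v̄ = (0.58+0.38)/2 = 0.48 → q = 12.3×0.855×0.48 = 5.048 m³/s
Q = Σ q = 6.800 m³/s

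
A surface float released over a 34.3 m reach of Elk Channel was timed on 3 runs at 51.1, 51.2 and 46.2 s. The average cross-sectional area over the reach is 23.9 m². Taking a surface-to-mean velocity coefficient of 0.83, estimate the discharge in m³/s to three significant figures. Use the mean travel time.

t̄ = (51.1 + 51.2 + 46.2) / 3 = 49.5 s
v_surface = L / t̄ = 34.3 / 49.5 = 0.6929 m/s
v_mean = 0.83 × 0.6929 = 0.5751 m/s
Q = A × v_mean = 23.9 × 0.5751 = 13.75 m³/s

13.7 m³/s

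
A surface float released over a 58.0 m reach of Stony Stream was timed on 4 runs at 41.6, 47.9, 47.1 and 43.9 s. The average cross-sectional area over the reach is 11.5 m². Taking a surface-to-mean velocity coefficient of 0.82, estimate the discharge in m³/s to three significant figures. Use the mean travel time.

t̄ = (41.6 + 47.9 + 47.1 + 43.9) / 4 = 45.125 s
v_surface = L / t̄ = 58.0 / 45.125 = 1.285 m/s
v_mean = 0.82 × 1.285 = 1.054 m/s
Q = A × v_mean = 11.5 × 1.054 = 12.12 m³/s

12.1 m³/s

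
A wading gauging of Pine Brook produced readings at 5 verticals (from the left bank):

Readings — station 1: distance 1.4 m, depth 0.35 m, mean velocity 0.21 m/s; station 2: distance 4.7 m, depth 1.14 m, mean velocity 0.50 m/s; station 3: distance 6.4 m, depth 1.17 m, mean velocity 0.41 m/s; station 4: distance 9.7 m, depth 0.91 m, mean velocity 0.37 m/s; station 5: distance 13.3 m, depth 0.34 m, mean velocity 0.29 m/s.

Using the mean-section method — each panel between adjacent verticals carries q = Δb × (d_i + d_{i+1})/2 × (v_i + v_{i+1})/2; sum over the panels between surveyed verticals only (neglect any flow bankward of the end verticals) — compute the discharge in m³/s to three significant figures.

Panel 1-2: Δb = 3.3 m, d̄ = (0.35+1.14)/2 = 0.745, v̄ = (0.21+0.50)/2 = 0.355 → q = 3.3×0.745×0.355 = 0.8728 m³/s
Panel 2-3: Δb = 1.7 m, d̄ = (1.14+1.17)/2 = 1.155, v̄ = (0.50+0.41)/2 = 0.455 → q = 1.7×1.155×0.455 = 0.8934 m³/s
Panel 3-4: Δb = 3.3 m, d̄ = (1.17+0.91)/2 = 1.04, v̄ = (0.41+0.37)/2 = 0.39 → q = 3.3×1.04×0.39 = 1.338 m³/s
Panel 4-5: Δb = 3.6 m, d̄ = (0.91+0.34)/2 = 0.625, v̄ = (0.37+0.29)/2 = 0.33 → q = 3.6×0.625×0.33 = 0.7425 m³/s
Q = Σ q = 3.847 m³/s

3.85 m³/s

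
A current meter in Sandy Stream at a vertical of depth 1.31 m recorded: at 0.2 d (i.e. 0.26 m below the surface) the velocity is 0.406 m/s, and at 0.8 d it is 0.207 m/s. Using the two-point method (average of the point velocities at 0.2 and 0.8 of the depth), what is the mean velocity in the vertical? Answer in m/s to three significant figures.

0.307 m/s

v̄ = (0.406 + 0.207) / 2 = 0.3065 m/s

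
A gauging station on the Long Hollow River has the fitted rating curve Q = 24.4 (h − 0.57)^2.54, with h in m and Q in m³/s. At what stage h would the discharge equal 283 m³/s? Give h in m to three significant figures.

3.19 m

h − h₀ = (Q/C)^(1/b) = (283/24.4)^(1/2.54) = 2.625 m
h = 0.57 + 2.625 = 3.195 m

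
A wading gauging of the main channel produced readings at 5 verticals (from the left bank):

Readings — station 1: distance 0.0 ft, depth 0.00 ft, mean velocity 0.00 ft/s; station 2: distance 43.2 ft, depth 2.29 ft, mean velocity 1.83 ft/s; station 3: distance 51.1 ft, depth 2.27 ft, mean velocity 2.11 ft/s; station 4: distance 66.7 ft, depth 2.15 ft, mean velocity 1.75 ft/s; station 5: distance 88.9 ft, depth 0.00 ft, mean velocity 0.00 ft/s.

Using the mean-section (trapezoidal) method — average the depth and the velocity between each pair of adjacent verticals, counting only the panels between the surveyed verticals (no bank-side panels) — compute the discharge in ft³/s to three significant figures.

Panel 1-2: Δb = 43.2 ft, d̄ = (0.00+2.29)/2 = 1.145, v̄ = (0.00+1.83)/2 = 0.915 → q = 43.2×1.145×0.915 = 45.26 ft³/s
Panel 2-3: Δb = 7.9 ft, d̄ = (2.29+2.27)/2 = 2.28, v̄ = (1.83+2.11)/2 = 1.97 → q = 7.9×2.28×1.97 = 35.48 ft³/s
Panel 3-4: Δb = 15.6 ft, d̄ = (2.27+2.15)/2 = 2.21, v̄ = (2.11+1.75)/2 = 1.93 → q = 15.6×2.21×1.93 = 66.54 ft³/s
Panel 4-5: Δb = 22.2 ft, d̄ = (2.15+0.00)/2 = 1.075, v̄ = (1.75+0.00)/2 = 0.875 → q = 22.2×1.075×0.875 = 20.88 ft³/s
Q = Σ q = 168.2 ft³/s

168 ft³/s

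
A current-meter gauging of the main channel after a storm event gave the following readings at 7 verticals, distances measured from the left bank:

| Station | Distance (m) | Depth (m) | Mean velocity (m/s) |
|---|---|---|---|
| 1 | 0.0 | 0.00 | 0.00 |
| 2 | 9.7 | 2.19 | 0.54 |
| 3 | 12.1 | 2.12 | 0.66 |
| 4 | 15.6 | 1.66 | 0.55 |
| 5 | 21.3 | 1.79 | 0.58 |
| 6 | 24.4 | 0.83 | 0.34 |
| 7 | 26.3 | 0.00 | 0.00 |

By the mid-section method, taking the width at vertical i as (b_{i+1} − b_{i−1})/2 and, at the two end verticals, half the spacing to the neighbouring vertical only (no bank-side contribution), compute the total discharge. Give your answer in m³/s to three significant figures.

w_2 = (12.1 − 0.0)/2 = 6.05 m; q_2 = 0.54 × 2.19 × 6.05 = 7.155 m³/s
w_3 = (15.6 − 9.7)/2 = 2.95 m; q_3 = 0.66 × 2.12 × 2.95 = 4.128 m³/s
w_4 = (21.3 − 12.1)/2 = 4.6 m; q_4 = 0.55 × 1.66 × 4.6 = 4.200 m³/s
w_5 = (24.4 − 15.6)/2 = 4.4 m; q_5 = 0.58 × 1.79 × 4.4 = 4.568 m³/s
w_6 = (26.3 − 21.3)/2 = 2.5 m; q_6 = 0.34 × 0.83 × 2.5 = 0.7055 m³/s
Stations 1, 7 contribute zero (depth or velocity is 0).
Q = Σ qᵢ = 20.76 m³/s

20.8 m³/s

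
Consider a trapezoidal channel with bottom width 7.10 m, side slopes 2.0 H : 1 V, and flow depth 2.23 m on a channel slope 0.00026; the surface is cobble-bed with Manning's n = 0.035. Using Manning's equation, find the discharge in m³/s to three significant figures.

A = (b + z·y)·y = (7.10 + 2.0×2.23)×2.23 = 25.78 m²
P = b + 2y√(1+z²) = 7.10 + 2×2.23×√(1+2.0²) = 17.07 m
R = A/P = 25.78/17.07 = 1.510 m
Q = (1/n)·A·R^(2/3)·S^(1/2) = (1/0.035) × 25.78 × 1.510^(2/3) × 0.00026^(1/2) = 15.63 m³/s

15.6 m³/s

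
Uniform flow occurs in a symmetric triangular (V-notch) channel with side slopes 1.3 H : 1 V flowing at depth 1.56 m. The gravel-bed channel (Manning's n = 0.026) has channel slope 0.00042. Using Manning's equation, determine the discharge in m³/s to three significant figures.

A = z·y² = 1.3×1.56² = 3.164 m²
P = 2y√(1+z²) = 2×1.56×√(1+1.3²) = 5.117 m
R = A/P = 3.164/5.117 = 0.6182 m
Q = (1/n)·A·R^(2/3)·S^(1/2) = (1/0.026) × 3.164 × 0.6182^(2/3) × 0.00042^(1/2) = 1.810 m³/s

1.81 m³/s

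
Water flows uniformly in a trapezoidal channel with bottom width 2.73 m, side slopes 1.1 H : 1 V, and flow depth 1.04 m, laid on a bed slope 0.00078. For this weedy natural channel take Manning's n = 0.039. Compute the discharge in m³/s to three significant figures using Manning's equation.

2.26 m³/s

A = (b + z·y)·y = (2.73 + 1.1×1.04)×1.04 = 4.029 m²
P = b + 2y√(1+z²) = 2.73 + 2×1.04×√(1+1.1²) = 5.822 m
R = A/P = 4.029/5.822 = 0.6920 m
Q = (1/n)·A·R^(2/3)·S^(1/2) = (1/0.039) × 4.029 × 0.6920^(2/3) × 0.00078^(1/2) = 2.257 m³/s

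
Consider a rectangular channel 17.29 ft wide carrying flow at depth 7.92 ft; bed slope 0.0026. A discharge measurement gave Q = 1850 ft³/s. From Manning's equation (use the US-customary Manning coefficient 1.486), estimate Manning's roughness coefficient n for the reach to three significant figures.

A = b·y = 17.29 × 7.92 = 136.9 ft²
P = b + 2y = 17.29 + 2×7.92 = 33.13 ft
R = A/P = 136.9/33.13 = 4.133 ft
n = (1.486/Q)·A·R^(2/3)·S^(1/2) = (1.486/1850) × 136.9 × 2.576 × 0.05099 = 0.01445

0.0144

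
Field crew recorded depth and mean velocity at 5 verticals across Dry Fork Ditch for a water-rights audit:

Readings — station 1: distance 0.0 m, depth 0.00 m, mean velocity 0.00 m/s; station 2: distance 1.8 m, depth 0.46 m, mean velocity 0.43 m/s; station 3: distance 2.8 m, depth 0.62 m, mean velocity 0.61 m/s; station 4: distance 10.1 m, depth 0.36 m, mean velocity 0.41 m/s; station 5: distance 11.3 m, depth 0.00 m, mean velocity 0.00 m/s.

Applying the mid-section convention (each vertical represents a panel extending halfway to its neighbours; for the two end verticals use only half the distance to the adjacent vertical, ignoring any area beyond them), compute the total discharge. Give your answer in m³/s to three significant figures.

2.47 m³/s

w_2 = (2.8 − 0.0)/2 = 1.4 m; q_2 = 0.43 × 0.46 × 1.4 = 0.2769 m³/s
w_3 = (10.1 − 1.8)/2 = 4.15 m; q_3 = 0.61 × 0.62 × 4.15 = 1.570 m³/s
w_4 = (11.3 − 2.8)/2 = 4.25 m; q_4 = 0.41 × 0.36 × 4.25 = 0.6273 m³/s
Stations 1, 5 contribute zero (depth or velocity is 0).
Q = Σ qᵢ = 2.474 m³/s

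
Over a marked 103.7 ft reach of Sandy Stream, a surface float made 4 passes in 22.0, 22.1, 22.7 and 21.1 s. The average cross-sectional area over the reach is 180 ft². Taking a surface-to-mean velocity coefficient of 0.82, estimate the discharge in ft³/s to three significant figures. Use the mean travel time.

t̄ = (22.0 + 22.1 + 22.7 + 21.1) / 4 = 21.975 s
v_surface = L / t̄ = 103.7 / 21.975 = 4.719 ft/s
v_mean = 0.82 × 4.719 = 3.870 ft/s
Q = A × v_mean = 180 × 3.870 = 696.5 ft³/s

697 ft³/s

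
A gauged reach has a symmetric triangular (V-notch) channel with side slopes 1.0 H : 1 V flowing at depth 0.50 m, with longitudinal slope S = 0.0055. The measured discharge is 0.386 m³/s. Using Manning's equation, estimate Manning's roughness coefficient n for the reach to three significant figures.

A = z·y² = 1.0×0.50² = 0.2500 m²
P = 2y√(1+z²) = 2×0.50×√(1+1.0²) = 1.414 m
R = A/P = 0.2500/1.414 = 0.1768 m
n = (1/Q)·A·R^(2/3)·S^(1/2) = (1/0.386) × 0.2500 × 0.3150 × 0.07416 = 0.01513

0.0151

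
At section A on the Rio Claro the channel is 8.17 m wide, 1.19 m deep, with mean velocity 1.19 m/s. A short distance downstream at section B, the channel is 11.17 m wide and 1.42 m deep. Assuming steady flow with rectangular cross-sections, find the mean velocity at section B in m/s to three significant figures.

0.729 m/s

Q = A₁V₁ = (8.17×1.19) × 1.19 = 11.57 m³/s
A₂ = 11.17 × 1.42 = 15.86 m²
V₂ = Q/A₂ = 11.57/15.86 = 0.7294 m/s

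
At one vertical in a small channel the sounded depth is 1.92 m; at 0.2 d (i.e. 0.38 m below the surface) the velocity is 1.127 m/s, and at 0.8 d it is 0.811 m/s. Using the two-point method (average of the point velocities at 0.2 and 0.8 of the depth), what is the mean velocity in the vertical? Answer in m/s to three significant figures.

0.969 m/s

v̄ = (1.127 + 0.811) / 2 = 0.9690 m/s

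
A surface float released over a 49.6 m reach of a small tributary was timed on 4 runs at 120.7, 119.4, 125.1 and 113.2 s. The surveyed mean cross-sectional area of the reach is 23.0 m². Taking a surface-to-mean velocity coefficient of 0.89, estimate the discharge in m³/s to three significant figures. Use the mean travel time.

t̄ = (120.7 + 119.4 + 125.1 + 113.2) / 4 = 119.6 s
v_surface = L / t̄ = 49.6 / 119.6 = 0.4147 m/s
v_mean = 0.89 × 0.4147 = 0.3691 m/s
Q = A × v_mean = 23.0 × 0.3691 = 8.489 m³/s

8.49 m³/s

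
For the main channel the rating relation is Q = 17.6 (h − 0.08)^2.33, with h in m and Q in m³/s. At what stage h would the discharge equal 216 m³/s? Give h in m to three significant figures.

3.01 m

h − h₀ = (Q/C)^(1/b) = (216/17.6)^(1/2.33) = 2.933 m
h = 0.08 + 2.933 = 3.013 m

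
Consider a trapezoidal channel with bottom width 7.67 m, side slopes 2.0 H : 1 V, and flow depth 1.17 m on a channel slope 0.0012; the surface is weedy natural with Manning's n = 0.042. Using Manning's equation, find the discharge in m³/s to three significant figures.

9.06 m³/s

A = (b + z·y)·y = (7.67 + 2.0×1.17)×1.17 = 11.71 m²
P = b + 2y√(1+z²) = 7.67 + 2×1.17×√(1+2.0²) = 12.90 m
R = A/P = 11.71/12.90 = 0.9077 m
Q = (1/n)·A·R^(2/3)·S^(1/2) = (1/0.042) × 11.71 × 0.9077^(2/3) × 0.0012^(1/2) = 9.056 m³/s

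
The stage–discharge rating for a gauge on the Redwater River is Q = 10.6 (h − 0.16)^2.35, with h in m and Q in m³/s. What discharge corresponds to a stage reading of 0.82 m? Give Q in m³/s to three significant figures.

3.99 m³/s

Q = 10.6 × (0.82 − 0.16)^2.35 = 10.6 × 0.66^2.35 = 3.992 m³/s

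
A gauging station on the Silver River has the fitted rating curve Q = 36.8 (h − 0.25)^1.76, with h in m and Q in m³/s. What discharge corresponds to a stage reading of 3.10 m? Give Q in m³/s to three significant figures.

232 m³/s

Q = 36.8 × (3.10 − 0.25)^1.76 = 36.8 × 2.85^1.76 = 232.5 m³/s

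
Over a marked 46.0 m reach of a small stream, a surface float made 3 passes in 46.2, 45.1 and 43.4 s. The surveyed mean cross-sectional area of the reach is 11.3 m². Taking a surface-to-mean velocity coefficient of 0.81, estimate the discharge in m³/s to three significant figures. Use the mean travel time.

t̄ = (46.2 + 45.1 + 43.4) / 3 = 44.9 s
v_surface = L / t̄ = 46.0 / 44.9 = 1.024 m/s
v_mean = 0.81 × 1.024 = 0.8298 m/s
Q = A × v_mean = 11.3 × 0.8298 = 9.377 m³/s

9.38 m³/s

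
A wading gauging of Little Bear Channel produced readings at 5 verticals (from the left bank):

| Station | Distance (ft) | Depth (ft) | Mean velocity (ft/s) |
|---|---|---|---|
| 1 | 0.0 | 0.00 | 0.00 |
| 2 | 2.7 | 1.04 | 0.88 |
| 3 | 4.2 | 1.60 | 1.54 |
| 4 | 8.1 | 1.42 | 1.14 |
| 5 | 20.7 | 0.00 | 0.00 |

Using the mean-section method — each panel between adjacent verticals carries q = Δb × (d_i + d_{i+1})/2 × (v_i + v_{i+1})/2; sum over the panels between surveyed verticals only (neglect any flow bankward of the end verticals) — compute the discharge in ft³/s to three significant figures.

Panel 1-2: Δb = 2.7 ft, d̄ = (0.00+1.04)/2 = 0.52, v̄ = (0.00+0.88)/2 = 0.44 → q = 2.7×0.52×0.44 = 0.6178 ft³/s
Panel 2-3: Δb = 1.5 ft, d̄ = (1.04+1.60)/2 = 1.32, v̄ = (0.88+1.54)/2 = 1.21 → q = 1.5×1.32×1.21 = 2.396 ft³/s
Panel 3-4: Δb = 3.9 ft, d̄ = (1.60+1.42)/2 = 1.51, v̄ = (1.54+1.14)/2 = 1.34 → q = 3.9×1.51×1.34 = 7.891 ft³/s
Panel 4-5: Δb = 12.6 ft, d̄ = (1.42+0.00)/2 = 0.71, v̄ = (1.14+0.00)/2 = 0.57 → q = 12.6×0.71×0.57 = 5.099 ft³/s
Q = Σ q = 16.00 ft³/s

16.0 ft³/s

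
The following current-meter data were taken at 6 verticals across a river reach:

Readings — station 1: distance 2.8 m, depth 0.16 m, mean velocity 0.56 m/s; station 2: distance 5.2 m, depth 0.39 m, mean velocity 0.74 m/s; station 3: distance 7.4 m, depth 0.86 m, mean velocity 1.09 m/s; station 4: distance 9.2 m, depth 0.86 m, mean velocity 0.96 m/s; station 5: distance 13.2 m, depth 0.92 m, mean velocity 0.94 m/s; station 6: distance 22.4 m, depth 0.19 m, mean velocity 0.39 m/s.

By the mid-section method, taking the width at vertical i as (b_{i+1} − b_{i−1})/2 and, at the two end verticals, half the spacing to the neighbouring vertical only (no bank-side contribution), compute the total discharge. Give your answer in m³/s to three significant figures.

w_1 = (5.2 − 2.8)/2 = 1.2 m; q_1 = 0.56 × 0.16 × 1.2 = 0.1075 m³/s
w_2 = (7.4 − 2.8)/2 = 2.3 m; q_2 = 0.74 × 0.39 × 2.3 = 0.6638 m³/s
w_3 = (9.2 − 5.2)/2 = 2 m; q_3 = 1.09 × 0.86 × 2 = 1.875 m³/s
w_4 = (13.2 − 7.4)/2 = 2.9 m; q_4 = 0.96 × 0.86 × 2.9 = 2.394 m³/s
w_5 = (22.4 − 9.2)/2 = 6.6 m; q_5 = 0.94 × 0.92 × 6.6 = 5.708 m³/s
w_6 = (22.4 − 13.2)/2 = 4.6 m; q_6 = 0.39 × 0.19 × 4.6 = 0.3409 m³/s
Q = Σ qᵢ = 11.09 m³/s

11.1 m³/s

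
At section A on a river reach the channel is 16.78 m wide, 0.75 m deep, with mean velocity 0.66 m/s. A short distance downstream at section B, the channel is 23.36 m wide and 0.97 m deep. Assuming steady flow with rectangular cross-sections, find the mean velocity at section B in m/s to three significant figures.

0.367 m/s

Q = A₁V₁ = (16.78×0.75) × 0.66 = 8.306 m³/s
A₂ = 23.36 × 0.97 = 22.66 m²
V₂ = Q/A₂ = 8.306/22.66 = 0.3666 m/s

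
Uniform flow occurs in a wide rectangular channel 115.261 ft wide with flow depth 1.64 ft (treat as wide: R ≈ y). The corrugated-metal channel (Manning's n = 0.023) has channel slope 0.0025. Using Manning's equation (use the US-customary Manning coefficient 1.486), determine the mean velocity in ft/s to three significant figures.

A = b·y = 115.261 × 1.64 = 189.0 ft²
Wide channel: R ≈ y = 1.64 ft
Q = (1.486/n)·A·R^(2/3)·S^(1/2) = (1.486/0.023) × 189.0 × 1.640^(2/3) × 0.0025^(1/2) = 849.2 ft³/s
V = Q/A = 849.2/189.0 = 4.493 ft/s

4.49 ft/s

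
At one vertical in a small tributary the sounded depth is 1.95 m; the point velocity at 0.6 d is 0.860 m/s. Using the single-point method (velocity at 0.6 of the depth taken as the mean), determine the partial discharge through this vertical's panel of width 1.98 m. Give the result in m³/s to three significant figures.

v̄ = v₀.₆ = 0.860 m/s
q = v̄ × d × w = 0.8600 × 1.95 × 1.98 = 3.320 m³/s

3.32 m³/s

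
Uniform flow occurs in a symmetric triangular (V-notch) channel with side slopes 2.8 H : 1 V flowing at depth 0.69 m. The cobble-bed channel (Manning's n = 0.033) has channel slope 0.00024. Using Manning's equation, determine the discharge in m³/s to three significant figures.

0.296 m³/s

A = z·y² = 2.8×0.69² = 1.333 m²
P = 2y√(1+z²) = 2×0.69×√(1+2.8²) = 4.103 m
R = A/P = 1.333/4.103 = 0.3249 m
Q = (1/n)·A·R^(2/3)·S^(1/2) = (1/0.033) × 1.333 × 0.3249^(2/3) × 0.00024^(1/2) = 0.2958 m³/s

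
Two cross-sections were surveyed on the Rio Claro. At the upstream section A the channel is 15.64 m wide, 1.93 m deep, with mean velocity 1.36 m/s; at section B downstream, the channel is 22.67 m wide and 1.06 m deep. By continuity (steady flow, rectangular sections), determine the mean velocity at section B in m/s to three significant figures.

Q = A₁V₁ = (15.64×1.93) × 1.36 = 41.05 m³/s
A₂ = 22.67 × 1.06 = 24.03 m²
V₂ = Q/A₂ = 41.05/24.03 = 1.708 m/s

1.71 m/s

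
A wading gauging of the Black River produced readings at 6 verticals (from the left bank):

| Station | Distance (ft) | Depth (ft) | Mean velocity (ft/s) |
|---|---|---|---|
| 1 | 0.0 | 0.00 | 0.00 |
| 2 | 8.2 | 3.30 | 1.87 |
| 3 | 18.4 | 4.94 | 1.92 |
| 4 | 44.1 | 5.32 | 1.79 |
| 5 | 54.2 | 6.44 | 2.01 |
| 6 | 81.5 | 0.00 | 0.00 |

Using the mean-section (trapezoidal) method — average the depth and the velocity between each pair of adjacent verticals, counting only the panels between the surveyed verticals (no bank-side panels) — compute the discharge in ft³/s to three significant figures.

Panel 1-2: Δb = 8.2 ft, d̄ = (0.00+3.30)/2 = 1.65, v̄ = (0.00+1.87)/2 = 0.935 → q = 8.2×1.65×0.935 = 12.65 ft³/s
Panel 2-3: Δb = 10.2 ft, d̄ = (3.30+4.94)/2 = 4.12, v̄ = (1.87+1.92)/2 = 1.895 → q = 10.2×4.12×1.895 = 79.64 ft³/s
Panel 3-4: Δb = 25.7 ft, d̄ = (4.94+5.32)/2 = 5.13, v̄ = (1.92+1.79)/2 = 1.855 → q = 25.7×5.13×1.855 = 244.6 ft³/s
Panel 4-5: Δb = 10.1 ft, d̄ = (5.32+6.44)/2 = 5.88, v̄ = (1.79+2.01)/2 = 1.9 → q = 10.1×5.88×1.9 = 112.8 ft³/s
Panel 5-6: Δb = 27.3 ft, d̄ = (6.44+0.00)/2 = 3.22, v̄ = (2.01+0.00)/2 = 1.005 → q = 27.3×3.22×1.005 = 88.35 ft³/s
Q = Σ q = 538.0 ft³/s

538 ft³/s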